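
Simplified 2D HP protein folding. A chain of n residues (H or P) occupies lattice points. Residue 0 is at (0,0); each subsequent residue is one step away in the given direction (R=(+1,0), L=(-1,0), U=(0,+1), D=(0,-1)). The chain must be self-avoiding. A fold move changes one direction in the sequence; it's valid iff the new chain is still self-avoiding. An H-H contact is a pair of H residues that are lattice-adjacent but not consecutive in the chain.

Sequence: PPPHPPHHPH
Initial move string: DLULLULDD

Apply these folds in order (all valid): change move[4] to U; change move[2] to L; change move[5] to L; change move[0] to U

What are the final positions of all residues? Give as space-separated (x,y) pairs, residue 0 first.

Initial moves: DLULLULDD
Fold: move[4]->U => DLULUULDD (positions: [(0, 0), (0, -1), (-1, -1), (-1, 0), (-2, 0), (-2, 1), (-2, 2), (-3, 2), (-3, 1), (-3, 0)])
Fold: move[2]->L => DLLLUULDD (positions: [(0, 0), (0, -1), (-1, -1), (-2, -1), (-3, -1), (-3, 0), (-3, 1), (-4, 1), (-4, 0), (-4, -1)])
Fold: move[5]->L => DLLLULLDD (positions: [(0, 0), (0, -1), (-1, -1), (-2, -1), (-3, -1), (-3, 0), (-4, 0), (-5, 0), (-5, -1), (-5, -2)])
Fold: move[0]->U => ULLLULLDD (positions: [(0, 0), (0, 1), (-1, 1), (-2, 1), (-3, 1), (-3, 2), (-4, 2), (-5, 2), (-5, 1), (-5, 0)])

Answer: (0,0) (0,1) (-1,1) (-2,1) (-3,1) (-3,2) (-4,2) (-5,2) (-5,1) (-5,0)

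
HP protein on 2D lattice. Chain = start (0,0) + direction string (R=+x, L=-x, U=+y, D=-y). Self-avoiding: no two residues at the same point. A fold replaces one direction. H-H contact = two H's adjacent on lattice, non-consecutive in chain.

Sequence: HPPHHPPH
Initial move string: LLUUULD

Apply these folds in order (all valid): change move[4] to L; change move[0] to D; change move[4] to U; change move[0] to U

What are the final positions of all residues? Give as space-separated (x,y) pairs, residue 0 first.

Answer: (0,0) (0,1) (-1,1) (-1,2) (-1,3) (-1,4) (-2,4) (-2,3)

Derivation:
Initial moves: LLUUULD
Fold: move[4]->L => LLUULLD (positions: [(0, 0), (-1, 0), (-2, 0), (-2, 1), (-2, 2), (-3, 2), (-4, 2), (-4, 1)])
Fold: move[0]->D => DLUULLD (positions: [(0, 0), (0, -1), (-1, -1), (-1, 0), (-1, 1), (-2, 1), (-3, 1), (-3, 0)])
Fold: move[4]->U => DLUUULD (positions: [(0, 0), (0, -1), (-1, -1), (-1, 0), (-1, 1), (-1, 2), (-2, 2), (-2, 1)])
Fold: move[0]->U => ULUUULD (positions: [(0, 0), (0, 1), (-1, 1), (-1, 2), (-1, 3), (-1, 4), (-2, 4), (-2, 3)])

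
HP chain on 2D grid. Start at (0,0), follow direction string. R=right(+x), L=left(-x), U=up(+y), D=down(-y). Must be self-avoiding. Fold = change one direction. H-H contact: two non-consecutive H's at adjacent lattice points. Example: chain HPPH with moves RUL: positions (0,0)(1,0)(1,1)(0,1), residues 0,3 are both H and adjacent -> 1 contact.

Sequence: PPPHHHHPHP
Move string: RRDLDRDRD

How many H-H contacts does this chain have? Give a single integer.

Answer: 1

Derivation:
Positions: [(0, 0), (1, 0), (2, 0), (2, -1), (1, -1), (1, -2), (2, -2), (2, -3), (3, -3), (3, -4)]
H-H contact: residue 3 @(2,-1) - residue 6 @(2, -2)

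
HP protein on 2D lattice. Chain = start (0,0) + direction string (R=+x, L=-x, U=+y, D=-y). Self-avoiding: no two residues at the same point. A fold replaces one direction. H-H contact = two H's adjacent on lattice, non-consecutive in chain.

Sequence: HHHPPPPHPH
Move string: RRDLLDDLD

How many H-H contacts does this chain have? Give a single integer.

Answer: 0

Derivation:
Positions: [(0, 0), (1, 0), (2, 0), (2, -1), (1, -1), (0, -1), (0, -2), (0, -3), (-1, -3), (-1, -4)]
No H-H contacts found.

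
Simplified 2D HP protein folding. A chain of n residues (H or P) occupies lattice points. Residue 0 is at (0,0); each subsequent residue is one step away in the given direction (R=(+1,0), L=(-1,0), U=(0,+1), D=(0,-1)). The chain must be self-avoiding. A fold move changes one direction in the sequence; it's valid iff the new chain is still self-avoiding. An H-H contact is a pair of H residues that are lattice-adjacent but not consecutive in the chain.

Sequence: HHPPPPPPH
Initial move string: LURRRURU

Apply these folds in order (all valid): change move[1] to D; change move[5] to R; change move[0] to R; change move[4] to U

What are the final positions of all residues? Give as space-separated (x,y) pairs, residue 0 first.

Initial moves: LURRRURU
Fold: move[1]->D => LDRRRURU (positions: [(0, 0), (-1, 0), (-1, -1), (0, -1), (1, -1), (2, -1), (2, 0), (3, 0), (3, 1)])
Fold: move[5]->R => LDRRRRRU (positions: [(0, 0), (-1, 0), (-1, -1), (0, -1), (1, -1), (2, -1), (3, -1), (4, -1), (4, 0)])
Fold: move[0]->R => RDRRRRRU (positions: [(0, 0), (1, 0), (1, -1), (2, -1), (3, -1), (4, -1), (5, -1), (6, -1), (6, 0)])
Fold: move[4]->U => RDRRURRU (positions: [(0, 0), (1, 0), (1, -1), (2, -1), (3, -1), (3, 0), (4, 0), (5, 0), (5, 1)])

Answer: (0,0) (1,0) (1,-1) (2,-1) (3,-1) (3,0) (4,0) (5,0) (5,1)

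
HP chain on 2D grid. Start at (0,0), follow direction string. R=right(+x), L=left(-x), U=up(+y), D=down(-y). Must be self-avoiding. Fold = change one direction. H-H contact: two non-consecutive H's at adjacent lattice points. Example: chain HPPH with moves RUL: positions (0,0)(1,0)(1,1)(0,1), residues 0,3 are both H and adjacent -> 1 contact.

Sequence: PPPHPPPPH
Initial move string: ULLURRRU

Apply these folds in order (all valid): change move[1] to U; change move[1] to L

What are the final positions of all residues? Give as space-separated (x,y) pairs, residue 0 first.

Answer: (0,0) (0,1) (-1,1) (-2,1) (-2,2) (-1,2) (0,2) (1,2) (1,3)

Derivation:
Initial moves: ULLURRRU
Fold: move[1]->U => UULURRRU (positions: [(0, 0), (0, 1), (0, 2), (-1, 2), (-1, 3), (0, 3), (1, 3), (2, 3), (2, 4)])
Fold: move[1]->L => ULLURRRU (positions: [(0, 0), (0, 1), (-1, 1), (-2, 1), (-2, 2), (-1, 2), (0, 2), (1, 2), (1, 3)])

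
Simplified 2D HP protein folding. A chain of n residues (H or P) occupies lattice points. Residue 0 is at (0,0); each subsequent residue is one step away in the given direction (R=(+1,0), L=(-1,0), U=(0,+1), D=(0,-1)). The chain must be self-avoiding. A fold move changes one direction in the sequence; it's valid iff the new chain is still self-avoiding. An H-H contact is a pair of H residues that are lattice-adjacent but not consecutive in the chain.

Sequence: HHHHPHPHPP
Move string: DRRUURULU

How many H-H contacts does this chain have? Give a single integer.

Answer: 0

Derivation:
Positions: [(0, 0), (0, -1), (1, -1), (2, -1), (2, 0), (2, 1), (3, 1), (3, 2), (2, 2), (2, 3)]
No H-H contacts found.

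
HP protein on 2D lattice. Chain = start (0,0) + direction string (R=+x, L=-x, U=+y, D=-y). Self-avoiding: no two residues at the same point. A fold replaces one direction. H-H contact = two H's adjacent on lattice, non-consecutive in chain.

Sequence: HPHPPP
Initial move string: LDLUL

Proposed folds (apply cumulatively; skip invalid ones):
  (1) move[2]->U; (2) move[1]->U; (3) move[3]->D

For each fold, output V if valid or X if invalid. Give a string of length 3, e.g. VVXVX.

Answer: XVV

Derivation:
Initial: LDLUL -> [(0, 0), (-1, 0), (-1, -1), (-2, -1), (-2, 0), (-3, 0)]
Fold 1: move[2]->U => LDUUL INVALID (collision), skipped
Fold 2: move[1]->U => LULUL VALID
Fold 3: move[3]->D => LULDL VALID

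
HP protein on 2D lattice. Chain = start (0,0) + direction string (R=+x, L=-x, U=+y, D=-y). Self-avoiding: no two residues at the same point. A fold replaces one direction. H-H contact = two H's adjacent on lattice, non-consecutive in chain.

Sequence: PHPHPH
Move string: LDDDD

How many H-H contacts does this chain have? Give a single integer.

Positions: [(0, 0), (-1, 0), (-1, -1), (-1, -2), (-1, -3), (-1, -4)]
No H-H contacts found.

Answer: 0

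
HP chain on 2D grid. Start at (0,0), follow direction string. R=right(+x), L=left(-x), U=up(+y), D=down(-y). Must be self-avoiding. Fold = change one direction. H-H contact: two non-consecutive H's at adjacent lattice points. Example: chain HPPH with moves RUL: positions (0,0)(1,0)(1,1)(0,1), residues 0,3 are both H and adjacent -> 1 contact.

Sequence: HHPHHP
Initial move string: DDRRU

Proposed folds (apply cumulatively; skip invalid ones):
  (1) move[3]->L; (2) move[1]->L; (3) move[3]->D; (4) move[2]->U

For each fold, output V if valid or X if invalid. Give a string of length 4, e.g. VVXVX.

Answer: XXXX

Derivation:
Initial: DDRRU -> [(0, 0), (0, -1), (0, -2), (1, -2), (2, -2), (2, -1)]
Fold 1: move[3]->L => DDRLU INVALID (collision), skipped
Fold 2: move[1]->L => DLRRU INVALID (collision), skipped
Fold 3: move[3]->D => DDRDU INVALID (collision), skipped
Fold 4: move[2]->U => DDURU INVALID (collision), skipped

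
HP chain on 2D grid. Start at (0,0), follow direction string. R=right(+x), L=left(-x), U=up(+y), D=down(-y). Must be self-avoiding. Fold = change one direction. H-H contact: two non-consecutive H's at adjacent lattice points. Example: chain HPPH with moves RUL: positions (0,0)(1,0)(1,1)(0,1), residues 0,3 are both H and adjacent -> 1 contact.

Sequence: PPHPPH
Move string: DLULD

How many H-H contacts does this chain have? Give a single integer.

Positions: [(0, 0), (0, -1), (-1, -1), (-1, 0), (-2, 0), (-2, -1)]
H-H contact: residue 2 @(-1,-1) - residue 5 @(-2, -1)

Answer: 1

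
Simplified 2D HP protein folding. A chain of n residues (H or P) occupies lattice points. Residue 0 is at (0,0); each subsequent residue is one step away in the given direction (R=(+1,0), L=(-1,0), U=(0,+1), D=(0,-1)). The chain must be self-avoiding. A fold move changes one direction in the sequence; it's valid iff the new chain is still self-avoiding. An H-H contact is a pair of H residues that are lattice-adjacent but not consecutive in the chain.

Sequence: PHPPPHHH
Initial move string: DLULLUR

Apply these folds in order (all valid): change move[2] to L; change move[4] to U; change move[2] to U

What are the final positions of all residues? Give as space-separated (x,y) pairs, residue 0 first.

Answer: (0,0) (0,-1) (-1,-1) (-1,0) (-2,0) (-2,1) (-2,2) (-1,2)

Derivation:
Initial moves: DLULLUR
Fold: move[2]->L => DLLLLUR (positions: [(0, 0), (0, -1), (-1, -1), (-2, -1), (-3, -1), (-4, -1), (-4, 0), (-3, 0)])
Fold: move[4]->U => DLLLUUR (positions: [(0, 0), (0, -1), (-1, -1), (-2, -1), (-3, -1), (-3, 0), (-3, 1), (-2, 1)])
Fold: move[2]->U => DLULUUR (positions: [(0, 0), (0, -1), (-1, -1), (-1, 0), (-2, 0), (-2, 1), (-2, 2), (-1, 2)])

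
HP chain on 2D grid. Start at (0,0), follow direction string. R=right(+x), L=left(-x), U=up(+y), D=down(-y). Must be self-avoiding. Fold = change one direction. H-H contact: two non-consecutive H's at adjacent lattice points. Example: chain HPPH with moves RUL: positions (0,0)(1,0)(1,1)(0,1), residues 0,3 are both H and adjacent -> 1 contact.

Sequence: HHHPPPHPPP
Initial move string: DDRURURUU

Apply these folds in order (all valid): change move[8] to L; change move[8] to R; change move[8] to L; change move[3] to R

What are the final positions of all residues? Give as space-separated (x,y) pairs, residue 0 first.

Answer: (0,0) (0,-1) (0,-2) (1,-2) (2,-2) (3,-2) (3,-1) (4,-1) (4,0) (3,0)

Derivation:
Initial moves: DDRURURUU
Fold: move[8]->L => DDRURURUL (positions: [(0, 0), (0, -1), (0, -2), (1, -2), (1, -1), (2, -1), (2, 0), (3, 0), (3, 1), (2, 1)])
Fold: move[8]->R => DDRURURUR (positions: [(0, 0), (0, -1), (0, -2), (1, -2), (1, -1), (2, -1), (2, 0), (3, 0), (3, 1), (4, 1)])
Fold: move[8]->L => DDRURURUL (positions: [(0, 0), (0, -1), (0, -2), (1, -2), (1, -1), (2, -1), (2, 0), (3, 0), (3, 1), (2, 1)])
Fold: move[3]->R => DDRRRURUL (positions: [(0, 0), (0, -1), (0, -2), (1, -2), (2, -2), (3, -2), (3, -1), (4, -1), (4, 0), (3, 0)])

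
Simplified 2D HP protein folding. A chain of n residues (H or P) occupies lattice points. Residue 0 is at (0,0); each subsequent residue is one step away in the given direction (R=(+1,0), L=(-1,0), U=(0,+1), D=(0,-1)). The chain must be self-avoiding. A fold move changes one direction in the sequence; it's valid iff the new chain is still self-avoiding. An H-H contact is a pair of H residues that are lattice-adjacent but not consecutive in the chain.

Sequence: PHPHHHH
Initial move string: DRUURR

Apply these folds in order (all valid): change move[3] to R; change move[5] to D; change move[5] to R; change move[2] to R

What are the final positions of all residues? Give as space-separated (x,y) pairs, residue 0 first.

Answer: (0,0) (0,-1) (1,-1) (2,-1) (3,-1) (4,-1) (5,-1)

Derivation:
Initial moves: DRUURR
Fold: move[3]->R => DRURRR (positions: [(0, 0), (0, -1), (1, -1), (1, 0), (2, 0), (3, 0), (4, 0)])
Fold: move[5]->D => DRURRD (positions: [(0, 0), (0, -1), (1, -1), (1, 0), (2, 0), (3, 0), (3, -1)])
Fold: move[5]->R => DRURRR (positions: [(0, 0), (0, -1), (1, -1), (1, 0), (2, 0), (3, 0), (4, 0)])
Fold: move[2]->R => DRRRRR (positions: [(0, 0), (0, -1), (1, -1), (2, -1), (3, -1), (4, -1), (5, -1)])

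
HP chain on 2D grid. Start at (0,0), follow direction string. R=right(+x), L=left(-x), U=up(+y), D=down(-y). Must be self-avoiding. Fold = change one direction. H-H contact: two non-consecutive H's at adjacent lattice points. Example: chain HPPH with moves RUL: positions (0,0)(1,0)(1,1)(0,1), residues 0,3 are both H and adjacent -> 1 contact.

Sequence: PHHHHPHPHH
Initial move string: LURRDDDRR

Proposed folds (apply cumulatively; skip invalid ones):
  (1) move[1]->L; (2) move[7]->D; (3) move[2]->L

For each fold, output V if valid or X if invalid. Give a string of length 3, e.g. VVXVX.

Initial: LURRDDDRR -> [(0, 0), (-1, 0), (-1, 1), (0, 1), (1, 1), (1, 0), (1, -1), (1, -2), (2, -2), (3, -2)]
Fold 1: move[1]->L => LLRRDDDRR INVALID (collision), skipped
Fold 2: move[7]->D => LURRDDDDR VALID
Fold 3: move[2]->L => LULRDDDDR INVALID (collision), skipped

Answer: XVX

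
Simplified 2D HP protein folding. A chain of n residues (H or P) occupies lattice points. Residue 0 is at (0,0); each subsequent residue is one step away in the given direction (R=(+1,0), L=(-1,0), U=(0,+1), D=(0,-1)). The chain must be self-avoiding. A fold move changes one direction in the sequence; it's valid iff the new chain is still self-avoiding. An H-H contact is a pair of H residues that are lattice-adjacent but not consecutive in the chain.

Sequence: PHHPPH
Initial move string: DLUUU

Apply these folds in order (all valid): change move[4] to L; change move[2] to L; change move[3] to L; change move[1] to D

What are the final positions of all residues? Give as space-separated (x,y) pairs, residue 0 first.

Initial moves: DLUUU
Fold: move[4]->L => DLUUL (positions: [(0, 0), (0, -1), (-1, -1), (-1, 0), (-1, 1), (-2, 1)])
Fold: move[2]->L => DLLUL (positions: [(0, 0), (0, -1), (-1, -1), (-2, -1), (-2, 0), (-3, 0)])
Fold: move[3]->L => DLLLL (positions: [(0, 0), (0, -1), (-1, -1), (-2, -1), (-3, -1), (-4, -1)])
Fold: move[1]->D => DDLLL (positions: [(0, 0), (0, -1), (0, -2), (-1, -2), (-2, -2), (-3, -2)])

Answer: (0,0) (0,-1) (0,-2) (-1,-2) (-2,-2) (-3,-2)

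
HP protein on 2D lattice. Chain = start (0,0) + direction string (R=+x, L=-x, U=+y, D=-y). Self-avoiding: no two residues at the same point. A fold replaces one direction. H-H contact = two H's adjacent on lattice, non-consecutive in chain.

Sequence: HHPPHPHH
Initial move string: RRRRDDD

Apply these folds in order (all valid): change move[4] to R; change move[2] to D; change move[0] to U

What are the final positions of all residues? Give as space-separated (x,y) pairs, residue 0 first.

Initial moves: RRRRDDD
Fold: move[4]->R => RRRRRDD (positions: [(0, 0), (1, 0), (2, 0), (3, 0), (4, 0), (5, 0), (5, -1), (5, -2)])
Fold: move[2]->D => RRDRRDD (positions: [(0, 0), (1, 0), (2, 0), (2, -1), (3, -1), (4, -1), (4, -2), (4, -3)])
Fold: move[0]->U => URDRRDD (positions: [(0, 0), (0, 1), (1, 1), (1, 0), (2, 0), (3, 0), (3, -1), (3, -2)])

Answer: (0,0) (0,1) (1,1) (1,0) (2,0) (3,0) (3,-1) (3,-2)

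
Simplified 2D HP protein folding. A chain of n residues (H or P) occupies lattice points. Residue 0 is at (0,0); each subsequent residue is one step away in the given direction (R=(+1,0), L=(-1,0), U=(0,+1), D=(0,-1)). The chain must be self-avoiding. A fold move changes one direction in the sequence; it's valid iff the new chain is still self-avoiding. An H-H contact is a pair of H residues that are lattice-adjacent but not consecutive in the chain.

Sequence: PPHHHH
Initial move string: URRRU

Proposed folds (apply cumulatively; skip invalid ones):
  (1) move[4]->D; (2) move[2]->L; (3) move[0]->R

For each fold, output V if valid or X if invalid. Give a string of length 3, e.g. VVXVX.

Initial: URRRU -> [(0, 0), (0, 1), (1, 1), (2, 1), (3, 1), (3, 2)]
Fold 1: move[4]->D => URRRD VALID
Fold 2: move[2]->L => URLRD INVALID (collision), skipped
Fold 3: move[0]->R => RRRRD VALID

Answer: VXV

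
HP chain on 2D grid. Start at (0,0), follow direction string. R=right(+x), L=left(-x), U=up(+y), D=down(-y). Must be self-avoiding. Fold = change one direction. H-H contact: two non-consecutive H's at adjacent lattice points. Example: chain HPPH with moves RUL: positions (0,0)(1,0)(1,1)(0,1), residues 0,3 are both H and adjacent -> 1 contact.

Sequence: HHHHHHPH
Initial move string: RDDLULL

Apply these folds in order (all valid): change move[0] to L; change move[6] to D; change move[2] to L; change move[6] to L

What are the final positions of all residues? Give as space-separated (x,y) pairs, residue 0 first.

Initial moves: RDDLULL
Fold: move[0]->L => LDDLULL (positions: [(0, 0), (-1, 0), (-1, -1), (-1, -2), (-2, -2), (-2, -1), (-3, -1), (-4, -1)])
Fold: move[6]->D => LDDLULD (positions: [(0, 0), (-1, 0), (-1, -1), (-1, -2), (-2, -2), (-2, -1), (-3, -1), (-3, -2)])
Fold: move[2]->L => LDLLULD (positions: [(0, 0), (-1, 0), (-1, -1), (-2, -1), (-3, -1), (-3, 0), (-4, 0), (-4, -1)])
Fold: move[6]->L => LDLLULL (positions: [(0, 0), (-1, 0), (-1, -1), (-2, -1), (-3, -1), (-3, 0), (-4, 0), (-5, 0)])

Answer: (0,0) (-1,0) (-1,-1) (-2,-1) (-3,-1) (-3,0) (-4,0) (-5,0)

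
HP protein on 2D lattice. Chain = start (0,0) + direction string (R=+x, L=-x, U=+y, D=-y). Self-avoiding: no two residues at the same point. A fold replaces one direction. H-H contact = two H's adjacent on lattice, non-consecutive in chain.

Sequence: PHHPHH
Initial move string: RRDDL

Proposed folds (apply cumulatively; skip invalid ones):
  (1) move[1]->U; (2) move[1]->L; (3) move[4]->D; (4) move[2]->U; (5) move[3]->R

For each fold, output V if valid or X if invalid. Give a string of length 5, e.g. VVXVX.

Initial: RRDDL -> [(0, 0), (1, 0), (2, 0), (2, -1), (2, -2), (1, -2)]
Fold 1: move[1]->U => RUDDL INVALID (collision), skipped
Fold 2: move[1]->L => RLDDL INVALID (collision), skipped
Fold 3: move[4]->D => RRDDD VALID
Fold 4: move[2]->U => RRUDD INVALID (collision), skipped
Fold 5: move[3]->R => RRDRD VALID

Answer: XXVXV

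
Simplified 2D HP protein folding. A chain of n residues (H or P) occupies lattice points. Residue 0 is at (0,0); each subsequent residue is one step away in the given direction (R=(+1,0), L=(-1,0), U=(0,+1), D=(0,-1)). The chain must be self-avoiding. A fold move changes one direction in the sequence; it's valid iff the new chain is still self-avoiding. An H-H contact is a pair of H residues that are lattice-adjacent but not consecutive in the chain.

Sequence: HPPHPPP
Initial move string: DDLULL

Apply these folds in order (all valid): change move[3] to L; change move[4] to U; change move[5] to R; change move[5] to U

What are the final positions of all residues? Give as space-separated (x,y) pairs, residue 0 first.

Initial moves: DDLULL
Fold: move[3]->L => DDLLLL (positions: [(0, 0), (0, -1), (0, -2), (-1, -2), (-2, -2), (-3, -2), (-4, -2)])
Fold: move[4]->U => DDLLUL (positions: [(0, 0), (0, -1), (0, -2), (-1, -2), (-2, -2), (-2, -1), (-3, -1)])
Fold: move[5]->R => DDLLUR (positions: [(0, 0), (0, -1), (0, -2), (-1, -2), (-2, -2), (-2, -1), (-1, -1)])
Fold: move[5]->U => DDLLUU (positions: [(0, 0), (0, -1), (0, -2), (-1, -2), (-2, -2), (-2, -1), (-2, 0)])

Answer: (0,0) (0,-1) (0,-2) (-1,-2) (-2,-2) (-2,-1) (-2,0)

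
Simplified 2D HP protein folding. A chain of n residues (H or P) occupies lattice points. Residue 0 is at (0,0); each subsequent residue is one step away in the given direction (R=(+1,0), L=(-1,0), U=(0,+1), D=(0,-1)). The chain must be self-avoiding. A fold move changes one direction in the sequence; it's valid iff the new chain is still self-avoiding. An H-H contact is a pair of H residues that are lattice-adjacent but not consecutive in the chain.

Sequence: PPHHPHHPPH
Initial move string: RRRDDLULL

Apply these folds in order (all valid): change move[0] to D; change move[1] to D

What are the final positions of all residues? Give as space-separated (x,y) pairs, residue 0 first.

Initial moves: RRRDDLULL
Fold: move[0]->D => DRRDDLULL (positions: [(0, 0), (0, -1), (1, -1), (2, -1), (2, -2), (2, -3), (1, -3), (1, -2), (0, -2), (-1, -2)])
Fold: move[1]->D => DDRDDLULL (positions: [(0, 0), (0, -1), (0, -2), (1, -2), (1, -3), (1, -4), (0, -4), (0, -3), (-1, -3), (-2, -3)])

Answer: (0,0) (0,-1) (0,-2) (1,-2) (1,-3) (1,-4) (0,-4) (0,-3) (-1,-3) (-2,-3)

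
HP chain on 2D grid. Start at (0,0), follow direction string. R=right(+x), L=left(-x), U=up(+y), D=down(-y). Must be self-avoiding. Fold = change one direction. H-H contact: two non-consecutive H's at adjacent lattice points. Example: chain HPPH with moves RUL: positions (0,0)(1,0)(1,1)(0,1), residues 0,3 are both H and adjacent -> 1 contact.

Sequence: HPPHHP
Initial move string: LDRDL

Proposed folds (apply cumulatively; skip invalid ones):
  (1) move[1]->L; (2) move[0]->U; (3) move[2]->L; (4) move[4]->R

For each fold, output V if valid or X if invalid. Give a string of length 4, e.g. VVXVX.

Answer: XXVV

Derivation:
Initial: LDRDL -> [(0, 0), (-1, 0), (-1, -1), (0, -1), (0, -2), (-1, -2)]
Fold 1: move[1]->L => LLRDL INVALID (collision), skipped
Fold 2: move[0]->U => UDRDL INVALID (collision), skipped
Fold 3: move[2]->L => LDLDL VALID
Fold 4: move[4]->R => LDLDR VALID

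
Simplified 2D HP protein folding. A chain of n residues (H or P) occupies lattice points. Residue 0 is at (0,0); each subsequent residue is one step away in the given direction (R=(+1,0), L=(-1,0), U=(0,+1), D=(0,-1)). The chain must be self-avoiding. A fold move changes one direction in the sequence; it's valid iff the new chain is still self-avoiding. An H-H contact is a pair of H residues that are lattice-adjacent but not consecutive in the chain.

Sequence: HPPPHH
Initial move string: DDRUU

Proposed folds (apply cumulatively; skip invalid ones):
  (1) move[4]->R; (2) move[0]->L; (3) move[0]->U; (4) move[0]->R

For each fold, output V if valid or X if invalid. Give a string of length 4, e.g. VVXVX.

Initial: DDRUU -> [(0, 0), (0, -1), (0, -2), (1, -2), (1, -1), (1, 0)]
Fold 1: move[4]->R => DDRUR VALID
Fold 2: move[0]->L => LDRUR INVALID (collision), skipped
Fold 3: move[0]->U => UDRUR INVALID (collision), skipped
Fold 4: move[0]->R => RDRUR VALID

Answer: VXXV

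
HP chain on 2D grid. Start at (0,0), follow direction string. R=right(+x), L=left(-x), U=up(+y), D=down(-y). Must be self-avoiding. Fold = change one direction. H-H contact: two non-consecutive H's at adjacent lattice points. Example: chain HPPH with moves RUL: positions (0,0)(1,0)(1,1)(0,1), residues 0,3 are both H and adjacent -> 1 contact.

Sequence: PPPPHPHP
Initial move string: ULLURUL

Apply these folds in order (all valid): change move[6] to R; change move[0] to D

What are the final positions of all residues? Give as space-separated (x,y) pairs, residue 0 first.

Initial moves: ULLURUL
Fold: move[6]->R => ULLURUR (positions: [(0, 0), (0, 1), (-1, 1), (-2, 1), (-2, 2), (-1, 2), (-1, 3), (0, 3)])
Fold: move[0]->D => DLLURUR (positions: [(0, 0), (0, -1), (-1, -1), (-2, -1), (-2, 0), (-1, 0), (-1, 1), (0, 1)])

Answer: (0,0) (0,-1) (-1,-1) (-2,-1) (-2,0) (-1,0) (-1,1) (0,1)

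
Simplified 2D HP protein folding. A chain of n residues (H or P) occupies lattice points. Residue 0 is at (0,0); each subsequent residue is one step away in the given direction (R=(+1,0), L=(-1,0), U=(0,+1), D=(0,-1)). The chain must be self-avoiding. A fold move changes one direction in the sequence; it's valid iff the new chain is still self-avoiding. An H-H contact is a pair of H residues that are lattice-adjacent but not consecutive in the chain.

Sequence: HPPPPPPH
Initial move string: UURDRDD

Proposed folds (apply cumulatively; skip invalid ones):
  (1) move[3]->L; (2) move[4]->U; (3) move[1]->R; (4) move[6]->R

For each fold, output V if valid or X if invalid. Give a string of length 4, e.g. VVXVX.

Initial: UURDRDD -> [(0, 0), (0, 1), (0, 2), (1, 2), (1, 1), (2, 1), (2, 0), (2, -1)]
Fold 1: move[3]->L => UURLRDD INVALID (collision), skipped
Fold 2: move[4]->U => UURDUDD INVALID (collision), skipped
Fold 3: move[1]->R => URRDRDD VALID
Fold 4: move[6]->R => URRDRDR VALID

Answer: XXVV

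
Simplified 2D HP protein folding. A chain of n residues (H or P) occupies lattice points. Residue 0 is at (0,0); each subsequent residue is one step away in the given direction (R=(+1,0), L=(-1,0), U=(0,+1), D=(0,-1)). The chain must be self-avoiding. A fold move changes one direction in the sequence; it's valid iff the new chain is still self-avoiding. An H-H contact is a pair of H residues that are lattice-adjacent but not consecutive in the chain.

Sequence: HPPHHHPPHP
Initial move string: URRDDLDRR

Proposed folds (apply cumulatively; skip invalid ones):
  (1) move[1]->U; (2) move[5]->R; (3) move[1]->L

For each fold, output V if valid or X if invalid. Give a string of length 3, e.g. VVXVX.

Answer: XVX

Derivation:
Initial: URRDDLDRR -> [(0, 0), (0, 1), (1, 1), (2, 1), (2, 0), (2, -1), (1, -1), (1, -2), (2, -2), (3, -2)]
Fold 1: move[1]->U => UURDDLDRR INVALID (collision), skipped
Fold 2: move[5]->R => URRDDRDRR VALID
Fold 3: move[1]->L => ULRDDRDRR INVALID (collision), skipped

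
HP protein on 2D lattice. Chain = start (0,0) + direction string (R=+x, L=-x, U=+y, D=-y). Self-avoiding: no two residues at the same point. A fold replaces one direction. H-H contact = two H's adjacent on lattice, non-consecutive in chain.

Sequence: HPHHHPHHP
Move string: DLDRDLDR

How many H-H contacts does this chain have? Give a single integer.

Positions: [(0, 0), (0, -1), (-1, -1), (-1, -2), (0, -2), (0, -3), (-1, -3), (-1, -4), (0, -4)]
H-H contact: residue 3 @(-1,-2) - residue 6 @(-1, -3)

Answer: 1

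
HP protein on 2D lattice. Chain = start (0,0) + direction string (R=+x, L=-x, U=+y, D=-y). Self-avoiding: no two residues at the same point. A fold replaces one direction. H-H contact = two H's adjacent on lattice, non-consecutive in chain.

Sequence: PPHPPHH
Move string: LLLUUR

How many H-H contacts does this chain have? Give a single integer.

Answer: 0

Derivation:
Positions: [(0, 0), (-1, 0), (-2, 0), (-3, 0), (-3, 1), (-3, 2), (-2, 2)]
No H-H contacts found.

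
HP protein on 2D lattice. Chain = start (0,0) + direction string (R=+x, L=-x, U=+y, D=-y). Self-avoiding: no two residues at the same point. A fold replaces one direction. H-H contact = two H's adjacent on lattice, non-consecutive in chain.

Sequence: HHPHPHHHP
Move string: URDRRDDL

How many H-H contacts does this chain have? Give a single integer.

Answer: 1

Derivation:
Positions: [(0, 0), (0, 1), (1, 1), (1, 0), (2, 0), (3, 0), (3, -1), (3, -2), (2, -2)]
H-H contact: residue 0 @(0,0) - residue 3 @(1, 0)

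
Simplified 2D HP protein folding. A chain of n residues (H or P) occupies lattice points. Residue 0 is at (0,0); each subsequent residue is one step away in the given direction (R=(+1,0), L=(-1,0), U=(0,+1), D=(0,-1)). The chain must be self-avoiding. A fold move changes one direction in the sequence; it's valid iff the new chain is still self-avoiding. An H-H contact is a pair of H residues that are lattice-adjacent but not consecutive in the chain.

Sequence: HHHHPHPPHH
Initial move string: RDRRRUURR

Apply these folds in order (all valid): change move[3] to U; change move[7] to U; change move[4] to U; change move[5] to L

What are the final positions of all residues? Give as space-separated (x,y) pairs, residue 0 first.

Answer: (0,0) (1,0) (1,-1) (2,-1) (2,0) (2,1) (1,1) (1,2) (1,3) (2,3)

Derivation:
Initial moves: RDRRRUURR
Fold: move[3]->U => RDRURUURR (positions: [(0, 0), (1, 0), (1, -1), (2, -1), (2, 0), (3, 0), (3, 1), (3, 2), (4, 2), (5, 2)])
Fold: move[7]->U => RDRURUUUR (positions: [(0, 0), (1, 0), (1, -1), (2, -1), (2, 0), (3, 0), (3, 1), (3, 2), (3, 3), (4, 3)])
Fold: move[4]->U => RDRUUUUUR (positions: [(0, 0), (1, 0), (1, -1), (2, -1), (2, 0), (2, 1), (2, 2), (2, 3), (2, 4), (3, 4)])
Fold: move[5]->L => RDRUULUUR (positions: [(0, 0), (1, 0), (1, -1), (2, -1), (2, 0), (2, 1), (1, 1), (1, 2), (1, 3), (2, 3)])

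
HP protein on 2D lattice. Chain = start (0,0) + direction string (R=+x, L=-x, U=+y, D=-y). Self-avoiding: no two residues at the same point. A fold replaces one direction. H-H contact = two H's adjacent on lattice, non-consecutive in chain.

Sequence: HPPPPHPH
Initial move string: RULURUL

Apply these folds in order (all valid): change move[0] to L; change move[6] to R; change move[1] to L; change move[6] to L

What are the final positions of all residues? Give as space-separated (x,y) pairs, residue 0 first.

Initial moves: RULURUL
Fold: move[0]->L => LULURUL (positions: [(0, 0), (-1, 0), (-1, 1), (-2, 1), (-2, 2), (-1, 2), (-1, 3), (-2, 3)])
Fold: move[6]->R => LULURUR (positions: [(0, 0), (-1, 0), (-1, 1), (-2, 1), (-2, 2), (-1, 2), (-1, 3), (0, 3)])
Fold: move[1]->L => LLLURUR (positions: [(0, 0), (-1, 0), (-2, 0), (-3, 0), (-3, 1), (-2, 1), (-2, 2), (-1, 2)])
Fold: move[6]->L => LLLURUL (positions: [(0, 0), (-1, 0), (-2, 0), (-3, 0), (-3, 1), (-2, 1), (-2, 2), (-3, 2)])

Answer: (0,0) (-1,0) (-2,0) (-3,0) (-3,1) (-2,1) (-2,2) (-3,2)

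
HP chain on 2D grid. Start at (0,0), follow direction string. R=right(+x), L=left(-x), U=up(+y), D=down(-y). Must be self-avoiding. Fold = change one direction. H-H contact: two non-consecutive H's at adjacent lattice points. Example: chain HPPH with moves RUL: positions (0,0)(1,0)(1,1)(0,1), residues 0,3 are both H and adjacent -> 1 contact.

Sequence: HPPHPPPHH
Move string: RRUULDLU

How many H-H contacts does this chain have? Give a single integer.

Answer: 1

Derivation:
Positions: [(0, 0), (1, 0), (2, 0), (2, 1), (2, 2), (1, 2), (1, 1), (0, 1), (0, 2)]
H-H contact: residue 0 @(0,0) - residue 7 @(0, 1)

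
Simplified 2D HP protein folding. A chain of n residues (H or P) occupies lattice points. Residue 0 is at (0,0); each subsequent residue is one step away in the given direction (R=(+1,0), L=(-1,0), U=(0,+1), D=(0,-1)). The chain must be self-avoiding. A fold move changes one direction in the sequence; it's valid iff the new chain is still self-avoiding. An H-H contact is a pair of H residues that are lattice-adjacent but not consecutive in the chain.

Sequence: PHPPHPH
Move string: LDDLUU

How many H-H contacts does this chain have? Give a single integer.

Positions: [(0, 0), (-1, 0), (-1, -1), (-1, -2), (-2, -2), (-2, -1), (-2, 0)]
H-H contact: residue 1 @(-1,0) - residue 6 @(-2, 0)

Answer: 1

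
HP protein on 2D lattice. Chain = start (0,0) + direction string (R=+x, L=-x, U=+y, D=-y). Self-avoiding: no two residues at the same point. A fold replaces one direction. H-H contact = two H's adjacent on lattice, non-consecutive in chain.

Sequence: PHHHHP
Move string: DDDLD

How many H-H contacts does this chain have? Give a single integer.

Answer: 0

Derivation:
Positions: [(0, 0), (0, -1), (0, -2), (0, -3), (-1, -3), (-1, -4)]
No H-H contacts found.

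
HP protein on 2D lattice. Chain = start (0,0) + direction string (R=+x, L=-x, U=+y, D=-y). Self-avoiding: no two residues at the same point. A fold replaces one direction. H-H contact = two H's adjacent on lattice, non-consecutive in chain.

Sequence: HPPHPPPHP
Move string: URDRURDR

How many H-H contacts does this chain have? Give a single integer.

Answer: 1

Derivation:
Positions: [(0, 0), (0, 1), (1, 1), (1, 0), (2, 0), (2, 1), (3, 1), (3, 0), (4, 0)]
H-H contact: residue 0 @(0,0) - residue 3 @(1, 0)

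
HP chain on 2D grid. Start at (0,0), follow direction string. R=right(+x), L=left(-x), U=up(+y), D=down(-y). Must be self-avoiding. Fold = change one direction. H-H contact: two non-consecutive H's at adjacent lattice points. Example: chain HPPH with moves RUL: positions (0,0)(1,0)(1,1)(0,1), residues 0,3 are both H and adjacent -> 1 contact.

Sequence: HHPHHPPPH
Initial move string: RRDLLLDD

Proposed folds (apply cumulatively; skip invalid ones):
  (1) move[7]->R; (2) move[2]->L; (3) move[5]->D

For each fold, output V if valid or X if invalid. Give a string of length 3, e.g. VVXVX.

Answer: VXV

Derivation:
Initial: RRDLLLDD -> [(0, 0), (1, 0), (2, 0), (2, -1), (1, -1), (0, -1), (-1, -1), (-1, -2), (-1, -3)]
Fold 1: move[7]->R => RRDLLLDR VALID
Fold 2: move[2]->L => RRLLLLDR INVALID (collision), skipped
Fold 3: move[5]->D => RRDLLDDR VALID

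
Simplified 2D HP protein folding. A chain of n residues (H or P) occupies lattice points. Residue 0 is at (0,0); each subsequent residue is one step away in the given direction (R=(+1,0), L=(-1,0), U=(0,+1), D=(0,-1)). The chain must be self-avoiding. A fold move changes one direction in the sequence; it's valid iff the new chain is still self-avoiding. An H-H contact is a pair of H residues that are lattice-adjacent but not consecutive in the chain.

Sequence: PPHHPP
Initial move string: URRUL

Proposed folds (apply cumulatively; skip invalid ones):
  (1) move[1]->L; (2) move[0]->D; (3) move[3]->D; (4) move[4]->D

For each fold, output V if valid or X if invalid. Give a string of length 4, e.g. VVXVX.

Answer: XVVV

Derivation:
Initial: URRUL -> [(0, 0), (0, 1), (1, 1), (2, 1), (2, 2), (1, 2)]
Fold 1: move[1]->L => ULRUL INVALID (collision), skipped
Fold 2: move[0]->D => DRRUL VALID
Fold 3: move[3]->D => DRRDL VALID
Fold 4: move[4]->D => DRRDD VALID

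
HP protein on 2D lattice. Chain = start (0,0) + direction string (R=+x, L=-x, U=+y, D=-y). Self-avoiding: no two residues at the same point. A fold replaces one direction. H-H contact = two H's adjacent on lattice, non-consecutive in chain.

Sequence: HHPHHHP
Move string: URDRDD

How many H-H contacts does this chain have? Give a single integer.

Positions: [(0, 0), (0, 1), (1, 1), (1, 0), (2, 0), (2, -1), (2, -2)]
H-H contact: residue 0 @(0,0) - residue 3 @(1, 0)

Answer: 1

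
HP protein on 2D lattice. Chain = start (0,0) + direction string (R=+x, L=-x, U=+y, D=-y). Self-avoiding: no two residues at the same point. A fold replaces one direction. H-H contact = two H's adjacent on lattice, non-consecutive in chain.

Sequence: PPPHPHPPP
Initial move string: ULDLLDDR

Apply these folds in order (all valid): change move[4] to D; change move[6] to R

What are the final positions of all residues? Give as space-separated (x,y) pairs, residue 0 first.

Initial moves: ULDLLDDR
Fold: move[4]->D => ULDLDDDR (positions: [(0, 0), (0, 1), (-1, 1), (-1, 0), (-2, 0), (-2, -1), (-2, -2), (-2, -3), (-1, -3)])
Fold: move[6]->R => ULDLDDRR (positions: [(0, 0), (0, 1), (-1, 1), (-1, 0), (-2, 0), (-2, -1), (-2, -2), (-1, -2), (0, -2)])

Answer: (0,0) (0,1) (-1,1) (-1,0) (-2,0) (-2,-1) (-2,-2) (-1,-2) (0,-2)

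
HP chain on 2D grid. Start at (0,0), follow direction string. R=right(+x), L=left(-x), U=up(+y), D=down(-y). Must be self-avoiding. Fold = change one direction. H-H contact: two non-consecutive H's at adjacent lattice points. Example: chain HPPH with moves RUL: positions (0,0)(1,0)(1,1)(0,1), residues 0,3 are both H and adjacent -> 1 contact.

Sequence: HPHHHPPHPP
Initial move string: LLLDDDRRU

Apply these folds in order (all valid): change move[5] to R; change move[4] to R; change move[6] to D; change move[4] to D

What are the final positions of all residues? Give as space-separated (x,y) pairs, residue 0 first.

Answer: (0,0) (-1,0) (-2,0) (-3,0) (-3,-1) (-3,-2) (-2,-2) (-2,-3) (-1,-3) (-1,-2)

Derivation:
Initial moves: LLLDDDRRU
Fold: move[5]->R => LLLDDRRRU (positions: [(0, 0), (-1, 0), (-2, 0), (-3, 0), (-3, -1), (-3, -2), (-2, -2), (-1, -2), (0, -2), (0, -1)])
Fold: move[4]->R => LLLDRRRRU (positions: [(0, 0), (-1, 0), (-2, 0), (-3, 0), (-3, -1), (-2, -1), (-1, -1), (0, -1), (1, -1), (1, 0)])
Fold: move[6]->D => LLLDRRDRU (positions: [(0, 0), (-1, 0), (-2, 0), (-3, 0), (-3, -1), (-2, -1), (-1, -1), (-1, -2), (0, -2), (0, -1)])
Fold: move[4]->D => LLLDDRDRU (positions: [(0, 0), (-1, 0), (-2, 0), (-3, 0), (-3, -1), (-3, -2), (-2, -2), (-2, -3), (-1, -3), (-1, -2)])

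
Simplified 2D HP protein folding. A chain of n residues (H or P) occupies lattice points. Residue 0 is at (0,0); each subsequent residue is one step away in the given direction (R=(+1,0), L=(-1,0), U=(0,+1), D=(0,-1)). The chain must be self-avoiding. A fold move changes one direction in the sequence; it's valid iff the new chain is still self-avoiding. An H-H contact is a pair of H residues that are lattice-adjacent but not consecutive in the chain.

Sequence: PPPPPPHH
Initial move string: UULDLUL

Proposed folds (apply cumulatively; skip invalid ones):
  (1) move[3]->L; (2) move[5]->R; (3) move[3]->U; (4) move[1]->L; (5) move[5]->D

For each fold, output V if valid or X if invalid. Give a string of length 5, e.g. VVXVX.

Initial: UULDLUL -> [(0, 0), (0, 1), (0, 2), (-1, 2), (-1, 1), (-2, 1), (-2, 2), (-3, 2)]
Fold 1: move[3]->L => UULLLUL VALID
Fold 2: move[5]->R => UULLLRL INVALID (collision), skipped
Fold 3: move[3]->U => UULULUL VALID
Fold 4: move[1]->L => ULLULUL VALID
Fold 5: move[5]->D => ULLULDL VALID

Answer: VXVVV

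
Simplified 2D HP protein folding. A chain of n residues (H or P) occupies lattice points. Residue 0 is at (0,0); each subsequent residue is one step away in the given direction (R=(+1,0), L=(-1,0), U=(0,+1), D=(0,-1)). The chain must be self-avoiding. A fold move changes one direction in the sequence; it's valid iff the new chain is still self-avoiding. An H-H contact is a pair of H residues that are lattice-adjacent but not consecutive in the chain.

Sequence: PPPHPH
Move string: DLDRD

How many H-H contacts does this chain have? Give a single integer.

Answer: 0

Derivation:
Positions: [(0, 0), (0, -1), (-1, -1), (-1, -2), (0, -2), (0, -3)]
No H-H contacts found.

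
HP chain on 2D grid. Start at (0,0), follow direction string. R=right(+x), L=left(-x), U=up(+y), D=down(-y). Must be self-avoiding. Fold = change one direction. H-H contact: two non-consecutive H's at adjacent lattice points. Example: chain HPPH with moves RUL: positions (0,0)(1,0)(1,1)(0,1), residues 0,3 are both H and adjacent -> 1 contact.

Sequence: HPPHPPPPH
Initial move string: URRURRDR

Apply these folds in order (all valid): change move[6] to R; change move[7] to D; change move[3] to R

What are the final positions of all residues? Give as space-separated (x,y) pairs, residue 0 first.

Answer: (0,0) (0,1) (1,1) (2,1) (3,1) (4,1) (5,1) (6,1) (6,0)

Derivation:
Initial moves: URRURRDR
Fold: move[6]->R => URRURRRR (positions: [(0, 0), (0, 1), (1, 1), (2, 1), (2, 2), (3, 2), (4, 2), (5, 2), (6, 2)])
Fold: move[7]->D => URRURRRD (positions: [(0, 0), (0, 1), (1, 1), (2, 1), (2, 2), (3, 2), (4, 2), (5, 2), (5, 1)])
Fold: move[3]->R => URRRRRRD (positions: [(0, 0), (0, 1), (1, 1), (2, 1), (3, 1), (4, 1), (5, 1), (6, 1), (6, 0)])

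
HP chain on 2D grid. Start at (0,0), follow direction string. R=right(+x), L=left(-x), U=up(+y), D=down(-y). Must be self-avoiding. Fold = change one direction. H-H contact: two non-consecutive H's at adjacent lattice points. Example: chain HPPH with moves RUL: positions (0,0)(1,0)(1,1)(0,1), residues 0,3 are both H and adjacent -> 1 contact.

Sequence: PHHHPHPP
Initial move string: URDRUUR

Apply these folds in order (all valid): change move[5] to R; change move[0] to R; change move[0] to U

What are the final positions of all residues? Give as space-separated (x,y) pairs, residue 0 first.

Initial moves: URDRUUR
Fold: move[5]->R => URDRURR (positions: [(0, 0), (0, 1), (1, 1), (1, 0), (2, 0), (2, 1), (3, 1), (4, 1)])
Fold: move[0]->R => RRDRURR (positions: [(0, 0), (1, 0), (2, 0), (2, -1), (3, -1), (3, 0), (4, 0), (5, 0)])
Fold: move[0]->U => URDRURR (positions: [(0, 0), (0, 1), (1, 1), (1, 0), (2, 0), (2, 1), (3, 1), (4, 1)])

Answer: (0,0) (0,1) (1,1) (1,0) (2,0) (2,1) (3,1) (4,1)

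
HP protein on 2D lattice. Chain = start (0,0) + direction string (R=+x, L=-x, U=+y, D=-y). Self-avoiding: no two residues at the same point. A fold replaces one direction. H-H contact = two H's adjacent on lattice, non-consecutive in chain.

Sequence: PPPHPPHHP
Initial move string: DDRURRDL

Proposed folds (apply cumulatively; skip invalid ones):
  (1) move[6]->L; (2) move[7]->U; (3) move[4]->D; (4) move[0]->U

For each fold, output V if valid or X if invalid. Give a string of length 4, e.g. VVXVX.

Initial: DDRURRDL -> [(0, 0), (0, -1), (0, -2), (1, -2), (1, -1), (2, -1), (3, -1), (3, -2), (2, -2)]
Fold 1: move[6]->L => DDRURRLL INVALID (collision), skipped
Fold 2: move[7]->U => DDRURRDU INVALID (collision), skipped
Fold 3: move[4]->D => DDRUDRDL INVALID (collision), skipped
Fold 4: move[0]->U => UDRURRDL INVALID (collision), skipped

Answer: XXXX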